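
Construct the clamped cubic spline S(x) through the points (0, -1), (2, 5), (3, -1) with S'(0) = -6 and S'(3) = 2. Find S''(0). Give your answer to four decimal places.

Put m_i = S'' at the i-th knot. Here h = (2, 1) and Δ = (3, -6), so the interior equations h_(i-1)·m_(i-1) + 2(h_(i-1)+h_i)·m_i + h_i·m_(i+1) = 6(Δ_i − Δ_(i-1)) read
  2·m_0 + 6·m_1 + 1·m_2 = 6(Δ_1 - Δ_0) = -54
Clamped end conditions give two more equations: 2h_0·m_0 + h_0·m_1 = 6(Δ_0 - S'(0)) = 54 and h_1·m_1 + 2h_1·m_2 = 6(S'(3) - Δ_1) = 48.
Solving the tridiagonal system: m_0 = 151/6, m_1 = -70/3, m_2 = 107/3.

25.1667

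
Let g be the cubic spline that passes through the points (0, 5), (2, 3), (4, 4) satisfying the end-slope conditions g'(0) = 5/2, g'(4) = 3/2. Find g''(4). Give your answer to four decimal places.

Put σ_i = g'' at the i-th knot. Here h = (2, 2) and Δ = (-1, 1/2), so the interior equations h_(i-1)·σ_(i-1) + 2(h_(i-1)+h_i)·σ_i + h_i·σ_(i+1) = 6(Δ_i − Δ_(i-1)) read
  2·σ_0 + 8·σ_1 + 2·σ_2 = 6(Δ_1 - Δ_0) = 9
Clamped end conditions give two more equations: 2h_0·σ_0 + h_0·σ_1 = 6(Δ_0 - g'(0)) = -21 and h_1·σ_1 + 2h_1·σ_2 = 6(g'(4) - Δ_1) = 6.
Hence σ_0 = -53/8, σ_1 = 11/4, σ_2 = 1/8.

0.1250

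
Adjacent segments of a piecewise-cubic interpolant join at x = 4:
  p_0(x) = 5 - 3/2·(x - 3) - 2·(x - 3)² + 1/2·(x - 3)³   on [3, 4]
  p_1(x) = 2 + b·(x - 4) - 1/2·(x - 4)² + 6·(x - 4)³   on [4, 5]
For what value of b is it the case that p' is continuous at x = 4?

-4

p_0'(x) = -3/2 - 4·(x - 3) + 3/2·(x - 3)², so p_0'(4) = -4. On the right, p_1'(4) = b, so b = -4.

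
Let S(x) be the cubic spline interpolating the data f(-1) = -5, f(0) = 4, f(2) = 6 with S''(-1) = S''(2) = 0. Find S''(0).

-8

Write m_i for S''(x_i). With h_i = 1, 2 and divided differences Δ_i = 9, 1, the continuity of S' gives the tridiagonal system
  1·m_0 + 6·m_1 + 2·m_2 = 6(Δ_1 - Δ_0) = -48
Natural end conditions: m_0 = m_2 = 0.
Solving the tridiagonal system: m_0 = 0, m_1 = -8, m_2 = 0.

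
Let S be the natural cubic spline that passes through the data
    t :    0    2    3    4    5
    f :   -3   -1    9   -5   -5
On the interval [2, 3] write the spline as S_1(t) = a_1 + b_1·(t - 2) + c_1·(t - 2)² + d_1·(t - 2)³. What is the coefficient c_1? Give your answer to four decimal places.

Let M_i = S''(x_i). Step sizes h_i = 2, 1, 1, 1; slopes of the chords Δ_i = (y_(i+1) - y_i)/h_i = 1, 10, -14, 0.
  2·M_0 + 6·M_1 + 1·M_2 = 6(Δ_1 - Δ_0) = 54
  1·M_1 + 4·M_2 + 1·M_3 = 6(Δ_2 - Δ_1) = -144
  1·M_2 + 4·M_3 + 1·M_4 = 6(Δ_3 - Δ_2) = 84
Natural end conditions: M_0 = M_4 = 0.
Hence M_0 = 0, M_1 = 735/43, M_2 = -2088/43, M_3 = 1425/43, M_4 = 0.
On [2, 3], with S_1(t) = a_1 + b_1·(t - 2) + c_1·(t - 2)² + d_1·(t - 2)³: c_1 = M_1/2 = 735/86, d_1 = (M_2 - M_1)/(6h_1) = -941/86, b_1 = Δ_1 - h_1(2M_1 + M_2)/6 = 533/43.

8.5465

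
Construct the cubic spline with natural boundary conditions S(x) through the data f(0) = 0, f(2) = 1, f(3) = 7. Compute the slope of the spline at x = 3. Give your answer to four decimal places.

Let M_i = S''(x_i). Step sizes h_i = 2, 1; slopes of the chords Δ_i = (y_(i+1) - y_i)/h_i = 1/2, 6.
  2·M_0 + 6·M_1 + 1·M_2 = 6(Δ_1 - Δ_0) = 33
Natural end conditions: M_0 = M_2 = 0.
Hence M_0 = 0, M_1 = 11/2, M_2 = 0.
On [2, 3], S'(x) = b_1 + 2c_1·(x - 2) + 3d_1·(x - 2)² with b_1 = Δ_1 - h_1(2M_1 + M_2)/6 = 25/6, c_1 = M_1/2 = 11/4, d_1 = (M_2 - M_1)/(6h_1) = -11/12. So S'(3) = 83/12.

6.9167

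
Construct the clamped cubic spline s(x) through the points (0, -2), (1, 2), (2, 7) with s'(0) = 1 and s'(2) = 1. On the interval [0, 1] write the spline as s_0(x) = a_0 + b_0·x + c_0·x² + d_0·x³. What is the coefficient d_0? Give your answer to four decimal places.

-0.7500

Put m_i = s'' at the i-th knot. Here h = (1, 1) and Δ = (4, 5), so the interior equations h_(i-1)·m_(i-1) + 2(h_(i-1)+h_i)·m_i + h_i·m_(i+1) = 6(Δ_i − Δ_(i-1)) read
  1·m_0 + 4·m_1 + 1·m_2 = 6(Δ_1 - Δ_0) = 6
Clamped end conditions give two more equations: 2h_0·m_0 + h_0·m_1 = 6(Δ_0 - s'(0)) = 18 and h_1·m_1 + 2h_1·m_2 = 6(s'(2) - Δ_1) = -24.
Solving the tridiagonal system: m_0 = 15/2, m_1 = 3, m_2 = -27/2.
On [0, 1], with s_0(x) = a_0 + b_0·x + c_0·x² + d_0·x³: c_0 = m_0/2 = 15/4, d_0 = (m_1 - m_0)/(6h_0) = -3/4, b_0 = Δ_0 - h_0(2m_0 + m_1)/6 = 1.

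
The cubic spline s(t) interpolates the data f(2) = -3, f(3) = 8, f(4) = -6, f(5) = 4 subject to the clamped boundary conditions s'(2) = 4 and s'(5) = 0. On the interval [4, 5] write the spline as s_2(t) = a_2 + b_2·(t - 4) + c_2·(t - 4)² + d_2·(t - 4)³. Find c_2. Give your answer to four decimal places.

Write M_i for s''(x_i). With h_i = 1, 1, 1 and divided differences Δ_i = 11, -14, 10, the continuity of s' gives the tridiagonal system
  1·M_0 + 4·M_1 + 1·M_2 = 6(Δ_1 - Δ_0) = -150
  1·M_1 + 4·M_2 + 1·M_3 = 6(Δ_2 - Δ_1) = 144
Clamped end conditions give two more equations: 2h_0·M_0 + h_0·M_1 = 6(Δ_0 - s'(2)) = 42 and h_2·M_2 + 2h_2·M_3 = 6(s'(5) - Δ_2) = -60.
Forward elimination and back-substitution give M_0 = 166/3, M_1 = -206/3, M_2 = 208/3, M_3 = -194/3.
On [4, 5], with s_2(t) = a_2 + b_2·(t - 4) + c_2·(t - 4)² + d_2·(t - 4)³: c_2 = M_2/2 = 104/3, d_2 = (M_3 - M_2)/(6h_2) = -67/3, b_2 = Δ_2 - h_2(2M_2 + M_3)/6 = -7/3.

34.6667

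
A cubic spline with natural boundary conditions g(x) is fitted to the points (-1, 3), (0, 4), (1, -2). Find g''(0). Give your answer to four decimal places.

-10.5000

Let m_i = g''(x_i). Step sizes h_i = 1, 1; slopes of the chords Δ_i = (y_(i+1) - y_i)/h_i = 1, -6.
  1·m_0 + 4·m_1 + 1·m_2 = 6(Δ_1 - Δ_0) = -42
Natural end conditions: m_0 = m_2 = 0.
Hence m_0 = 0, m_1 = -21/2, m_2 = 0.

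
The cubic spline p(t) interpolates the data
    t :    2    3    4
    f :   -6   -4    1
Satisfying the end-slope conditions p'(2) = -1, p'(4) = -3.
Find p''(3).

11

Let M_i = p''(x_i). Step sizes h_i = 1, 1; slopes of the chords Δ_i = (y_(i+1) - y_i)/h_i = 2, 5.
  1·M_0 + 4·M_1 + 1·M_2 = 6(Δ_1 - Δ_0) = 18
Clamped end conditions give two more equations: 2h_0·M_0 + h_0·M_1 = 6(Δ_0 - p'(2)) = 18 and h_1·M_1 + 2h_1·M_2 = 6(p'(4) - Δ_1) = -48.
Solving the tridiagonal system: M_0 = 7/2, M_1 = 11, M_2 = -59/2.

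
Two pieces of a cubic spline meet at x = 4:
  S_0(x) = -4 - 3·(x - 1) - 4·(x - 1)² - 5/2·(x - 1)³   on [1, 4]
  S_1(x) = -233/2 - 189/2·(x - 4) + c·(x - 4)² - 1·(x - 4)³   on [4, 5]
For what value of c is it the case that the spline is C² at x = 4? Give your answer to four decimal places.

S_0''(x) = -8 - 15·(x - 1), so S_0''(4) = -53. On the right, S_1''(4) = 2c, so c = -53/2.

-26.5000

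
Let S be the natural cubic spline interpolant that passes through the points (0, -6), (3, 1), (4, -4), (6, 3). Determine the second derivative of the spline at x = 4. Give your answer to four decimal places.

9.6170

With m_i denoting the second derivative at x_i, h_i = 3, 1, 2, and Δ_i = (y_(i+1) − y_i)/h_i = 7/3, -5, 7/2:
  3·m_0 + 8·m_1 + 1·m_2 = 6(Δ_1 - Δ_0) = -44
  1·m_1 + 6·m_2 + 2·m_3 = 6(Δ_2 - Δ_1) = 51
Natural end conditions: m_0 = m_3 = 0.
Solving the tridiagonal system: m_0 = 0, m_1 = -315/47, m_2 = 452/47, m_3 = 0.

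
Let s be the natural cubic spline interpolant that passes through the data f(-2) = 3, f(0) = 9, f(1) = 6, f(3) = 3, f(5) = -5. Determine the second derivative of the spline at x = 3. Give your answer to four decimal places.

-2.7539

Write M_i for s''(x_i). With h_i = 2, 1, 2, 2 and divided differences Δ_i = 3, -3, -3/2, -4, the continuity of s' gives the tridiagonal system
  2·M_0 + 6·M_1 + 1·M_2 = 6(Δ_1 - Δ_0) = -36
  1·M_1 + 6·M_2 + 2·M_3 = 6(Δ_2 - Δ_1) = 9
  2·M_2 + 8·M_3 + 2·M_4 = 6(Δ_3 - Δ_2) = -15
Natural end conditions: M_0 = M_4 = 0.
Solving: M_0 = 0, M_1 = -843/128, M_2 = 225/64, M_3 = -705/256, M_4 = 0.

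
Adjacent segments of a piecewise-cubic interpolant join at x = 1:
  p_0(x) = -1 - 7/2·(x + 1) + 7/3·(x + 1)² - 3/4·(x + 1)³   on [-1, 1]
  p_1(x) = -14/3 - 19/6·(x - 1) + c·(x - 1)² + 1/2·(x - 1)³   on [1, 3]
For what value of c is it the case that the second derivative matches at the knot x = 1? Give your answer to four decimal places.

p_0''(x) = 14/3 - 9/2·(x + 1), so p_0''(1) = -13/3. On the right, p_1''(1) = 2c, so c = -13/6.

-2.1667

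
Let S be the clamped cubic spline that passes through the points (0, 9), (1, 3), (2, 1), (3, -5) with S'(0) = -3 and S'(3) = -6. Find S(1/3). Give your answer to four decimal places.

7.3259

With m_i denoting the second derivative at x_i, h_i = 1, 1, 1, and Δ_i = (y_(i+1) − y_i)/h_i = -6, -2, -6:
  1·m_0 + 4·m_1 + 1·m_2 = 6(Δ_1 - Δ_0) = 24
  1·m_1 + 4·m_2 + 1·m_3 = 6(Δ_2 - Δ_1) = -24
Clamped end conditions give two more equations: 2h_0·m_0 + h_0·m_1 = 6(Δ_0 - S'(0)) = -18 and h_2·m_2 + 2h_2·m_3 = 6(S'(3) - Δ_2) = 0.
Solving the tridiagonal system: m_0 = -76/5, m_1 = 62/5, m_2 = -52/5, m_3 = 26/5.
On [0, 1], S(x) = 9 - 3·x - 38/5·x² + 23/5·x³.
With x = 1/3: S(1/3) = 989/135.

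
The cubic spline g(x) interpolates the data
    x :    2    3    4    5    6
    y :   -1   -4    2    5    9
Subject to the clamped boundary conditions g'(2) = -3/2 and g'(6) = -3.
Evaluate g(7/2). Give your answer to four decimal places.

Write M_i for g''(x_i). With h_i = 1, 1, 1, 1 and divided differences Δ_i = -3, 6, 3, 4, the continuity of g' gives the tridiagonal system
  1·M_0 + 4·M_1 + 1·M_2 = 6(Δ_1 - Δ_0) = 54
  1·M_1 + 4·M_2 + 1·M_3 = 6(Δ_2 - Δ_1) = -18
  1·M_2 + 4·M_3 + 1·M_4 = 6(Δ_3 - Δ_2) = 6
Clamped end conditions give two more equations: 2h_0·M_0 + h_0·M_1 = 6(Δ_0 - g'(2)) = -9 and h_3·M_3 + 2h_3·M_4 = 6(g'(6) - Δ_3) = -42.
Solving the tridiagonal system: M_0 = -117/8, M_1 = 81/4, M_2 = -99/8, M_3 = 45/4, M_4 = -213/8.
On [3, 4], g(x) = -4 + 21/16·(x - 3) + 81/8·(x - 3)² - 87/16·(x - 3)³.
With (x - 3) = 1/2: g(7/2) = -191/128.

-1.4922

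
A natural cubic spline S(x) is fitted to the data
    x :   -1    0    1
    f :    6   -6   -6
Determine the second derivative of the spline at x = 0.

18

With M_i denoting the second derivative at x_i, h_i = 1, 1, and Δ_i = (y_(i+1) − y_i)/h_i = -12, 0:
  1·M_0 + 4·M_1 + 1·M_2 = 6(Δ_1 - Δ_0) = 72
Natural end conditions: M_0 = M_2 = 0.
Hence M_0 = 0, M_1 = 18, M_2 = 0.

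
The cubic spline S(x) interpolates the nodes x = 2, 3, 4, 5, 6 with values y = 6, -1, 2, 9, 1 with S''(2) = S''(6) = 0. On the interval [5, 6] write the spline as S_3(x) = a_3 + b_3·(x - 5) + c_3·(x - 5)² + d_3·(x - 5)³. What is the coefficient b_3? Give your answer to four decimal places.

0.2500

Write M_i for S''(x_i). With h_i = 1, 1, 1, 1 and divided differences Δ_i = -7, 3, 7, -8, the continuity of S' gives the tridiagonal system
  1·M_0 + 4·M_1 + 1·M_2 = 6(Δ_1 - Δ_0) = 60
  1·M_1 + 4·M_2 + 1·M_3 = 6(Δ_2 - Δ_1) = 24
  1·M_2 + 4·M_3 + 1·M_4 = 6(Δ_3 - Δ_2) = -90
Natural end conditions: M_0 = M_4 = 0.
Solving the tridiagonal system: M_0 = 0, M_1 = 51/4, M_2 = 9, M_3 = -99/4, M_4 = 0.
On [5, 6], with S_3(x) = a_3 + b_3·(x - 5) + c_3·(x - 5)² + d_3·(x - 5)³: c_3 = M_3/2 = -99/8, d_3 = (M_4 - M_3)/(6h_3) = 33/8, b_3 = Δ_3 - h_3(2M_3 + M_4)/6 = 1/4.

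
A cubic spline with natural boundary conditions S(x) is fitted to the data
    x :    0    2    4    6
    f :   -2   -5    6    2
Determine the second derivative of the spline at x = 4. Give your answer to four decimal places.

-7.4000

Let σ_i = S''(x_i). Step sizes h_i = 2, 2, 2; slopes of the chords Δ_i = (y_(i+1) - y_i)/h_i = -3/2, 11/2, -2.
  2·σ_0 + 8·σ_1 + 2·σ_2 = 6(Δ_1 - Δ_0) = 42
  2·σ_1 + 8·σ_2 + 2·σ_3 = 6(Δ_2 - Δ_1) = -45
Natural end conditions: σ_0 = σ_3 = 0.
Forward elimination and back-substitution give σ_0 = 0, σ_1 = 71/10, σ_2 = -37/5, σ_3 = 0.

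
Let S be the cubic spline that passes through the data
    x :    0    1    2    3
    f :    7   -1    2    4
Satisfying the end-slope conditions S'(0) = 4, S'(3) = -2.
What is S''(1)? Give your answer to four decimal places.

Put m_i = S'' at the i-th knot. Here h = (1, 1, 1) and Δ = (-8, 3, 2), so the interior equations h_(i-1)·m_(i-1) + 2(h_(i-1)+h_i)·m_i + h_i·m_(i+1) = 6(Δ_i − Δ_(i-1)) read
  1·m_0 + 4·m_1 + 1·m_2 = 6(Δ_1 - Δ_0) = 66
  1·m_1 + 4·m_2 + 1·m_3 = 6(Δ_2 - Δ_1) = -6
Clamped end conditions give two more equations: 2h_0·m_0 + h_0·m_1 = 6(Δ_0 - S'(0)) = -72 and h_2·m_2 + 2h_2·m_3 = 6(S'(3) - Δ_2) = -24.
Solving the tridiagonal system: m_0 = -258/5, m_1 = 156/5, m_2 = -36/5, m_3 = -42/5.

31.2000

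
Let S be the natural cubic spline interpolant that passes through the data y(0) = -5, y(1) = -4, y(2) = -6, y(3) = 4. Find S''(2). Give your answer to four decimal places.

20.4000

With M_i denoting the second derivative at x_i, h_i = 1, 1, 1, and Δ_i = (y_(i+1) − y_i)/h_i = 1, -2, 10:
  1·M_0 + 4·M_1 + 1·M_2 = 6(Δ_1 - Δ_0) = -18
  1·M_1 + 4·M_2 + 1·M_3 = 6(Δ_2 - Δ_1) = 72
Natural end conditions: M_0 = M_3 = 0.
Forward elimination and back-substitution give M_0 = 0, M_1 = -48/5, M_2 = 102/5, M_3 = 0.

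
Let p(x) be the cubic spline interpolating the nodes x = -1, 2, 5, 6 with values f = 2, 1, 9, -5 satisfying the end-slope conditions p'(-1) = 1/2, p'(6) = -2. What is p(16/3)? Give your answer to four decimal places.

3.3465

Put m_i = p'' at the i-th knot. Here h = (3, 3, 1) and Δ = (-1/3, 8/3, -14), so the interior equations h_(i-1)·m_(i-1) + 2(h_(i-1)+h_i)·m_i + h_i·m_(i+1) = 6(Δ_i − Δ_(i-1)) read
  3·m_0 + 12·m_1 + 3·m_2 = 6(Δ_1 - Δ_0) = 18
  3·m_1 + 8·m_2 + 1·m_3 = 6(Δ_2 - Δ_1) = -100
Clamped end conditions give two more equations: 2h_0·m_0 + h_0·m_1 = 6(Δ_0 - p'(-1)) = -5 and h_2·m_2 + 2h_2·m_3 = 6(p'(6) - Δ_2) = 72.
Solving the tridiagonal system: m_0 = -452/93, m_1 = 749/93, m_2 = -662/31, m_3 = 1447/31.
On [5, 6], p(x) = 9 - 909/62·(x - 5) - 331/31·(x - 5)² + 703/62·(x - 5)³.
With (x - 5) = 1/3: p(16/3) = 2801/837.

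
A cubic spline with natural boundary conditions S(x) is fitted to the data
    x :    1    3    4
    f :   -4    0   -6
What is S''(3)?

-8

Write σ_i for S''(x_i). With h_i = 2, 1 and divided differences Δ_i = 2, -6, the continuity of S' gives the tridiagonal system
  2·σ_0 + 6·σ_1 + 1·σ_2 = 6(Δ_1 - Δ_0) = -48
Natural end conditions: σ_0 = σ_2 = 0.
Forward elimination and back-substitution give σ_0 = 0, σ_1 = -8, σ_2 = 0.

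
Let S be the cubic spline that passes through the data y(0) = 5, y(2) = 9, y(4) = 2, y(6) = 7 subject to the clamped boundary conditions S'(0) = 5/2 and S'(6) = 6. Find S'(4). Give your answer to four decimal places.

Put M_i = S'' at the i-th knot. Here h = (2, 2, 2) and Δ = (2, -7/2, 5/2), so the interior equations h_(i-1)·M_(i-1) + 2(h_(i-1)+h_i)·M_i + h_i·M_(i+1) = 6(Δ_i − Δ_(i-1)) read
  2·M_0 + 8·M_1 + 2·M_2 = 6(Δ_1 - Δ_0) = -33
  2·M_1 + 8·M_2 + 2·M_3 = 6(Δ_2 - Δ_1) = 36
Clamped end conditions give two more equations: 2h_0·M_0 + h_0·M_1 = 6(Δ_0 - S'(0)) = -3 and h_2·M_2 + 2h_2·M_3 = 6(S'(6) - Δ_2) = 21.
Solving the tridiagonal system: M_0 = 34/15, M_1 = -181/30, M_2 = 161/30, M_3 = 77/30.
On [4, 6], S'(x) = b_2 + 2c_2·(x - 4) + 3d_2·(x - 4)² with b_2 = Δ_2 - h_2(2M_2 + M_3)/6 = -29/15, c_2 = M_2/2 = 161/60, d_2 = (M_3 - M_2)/(6h_2) = -7/30. So S'(4) = -29/15.

-1.9333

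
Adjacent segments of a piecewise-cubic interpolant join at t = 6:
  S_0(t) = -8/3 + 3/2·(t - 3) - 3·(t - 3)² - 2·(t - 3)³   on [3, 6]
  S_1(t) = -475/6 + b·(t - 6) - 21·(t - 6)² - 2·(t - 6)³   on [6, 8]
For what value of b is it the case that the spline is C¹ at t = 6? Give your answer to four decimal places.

S_0'(t) = 3/2 - 6·(t - 3) - 6·(t - 3)², so S_0'(6) = -141/2. On the right, S_1'(6) = b, so b = -141/2.

-70.5000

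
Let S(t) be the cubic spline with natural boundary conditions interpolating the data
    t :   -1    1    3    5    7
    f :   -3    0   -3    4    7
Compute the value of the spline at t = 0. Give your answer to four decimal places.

-0.6027

Write M_i for S''(x_i). With h_i = 2, 2, 2, 2 and divided differences Δ_i = 3/2, -3/2, 7/2, 3/2, the continuity of S' gives the tridiagonal system
  2·M_0 + 8·M_1 + 2·M_2 = 6(Δ_1 - Δ_0) = -18
  2·M_1 + 8·M_2 + 2·M_3 = 6(Δ_2 - Δ_1) = 30
  2·M_2 + 8·M_3 + 2·M_4 = 6(Δ_3 - Δ_2) = -12
Natural end conditions: M_0 = M_4 = 0.
Forward elimination and back-substitution give M_0 = 0, M_1 = -201/56, M_2 = 75/14, M_3 = -159/56, M_4 = 0.
On [-1, 1], S(t) = -3 + 151/56·(t + 1) + 0·(t + 1)² - 67/224·(t + 1)³.
With (t + 1) = 1: S(0) = -135/224.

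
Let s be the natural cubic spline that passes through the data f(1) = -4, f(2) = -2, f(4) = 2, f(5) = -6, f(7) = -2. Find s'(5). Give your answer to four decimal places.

With m_i denoting the second derivative at x_i, h_i = 1, 2, 1, 2, and Δ_i = (y_(i+1) − y_i)/h_i = 2, 2, -8, 2:
  1·m_0 + 6·m_1 + 2·m_2 = 6(Δ_1 - Δ_0) = 0
  2·m_1 + 6·m_2 + 1·m_3 = 6(Δ_2 - Δ_1) = -60
  1·m_2 + 6·m_3 + 2·m_4 = 6(Δ_3 - Δ_2) = 60
Natural end conditions: m_0 = m_4 = 0.
Hence m_0 = 0, m_1 = 140/31, m_2 = -420/31, m_3 = 380/31, m_4 = 0.
On [5, 7], s'(t) = b_3 + 2c_3·(t - 5) + 3d_3·(t - 5)² with b_3 = Δ_3 - h_3(2m_3 + m_4)/6 = -574/93, c_3 = m_3/2 = 190/31, d_3 = (m_4 - m_3)/(6h_3) = -95/93. So s'(5) = -574/93.

-6.1720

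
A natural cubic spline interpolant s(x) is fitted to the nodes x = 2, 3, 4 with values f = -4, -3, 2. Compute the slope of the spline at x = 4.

6

Let m_i = s''(x_i). Step sizes h_i = 1, 1; slopes of the chords Δ_i = (y_(i+1) - y_i)/h_i = 1, 5.
  1·m_0 + 4·m_1 + 1·m_2 = 6(Δ_1 - Δ_0) = 24
Natural end conditions: m_0 = m_2 = 0.
Solving: m_0 = 0, m_1 = 6, m_2 = 0.
On [3, 4], s'(x) = b_1 + 2c_1·(x - 3) + 3d_1·(x - 3)² with b_1 = Δ_1 - h_1(2m_1 + m_2)/6 = 3, c_1 = m_1/2 = 3, d_1 = (m_2 - m_1)/(6h_1) = -1. So s'(4) = 6.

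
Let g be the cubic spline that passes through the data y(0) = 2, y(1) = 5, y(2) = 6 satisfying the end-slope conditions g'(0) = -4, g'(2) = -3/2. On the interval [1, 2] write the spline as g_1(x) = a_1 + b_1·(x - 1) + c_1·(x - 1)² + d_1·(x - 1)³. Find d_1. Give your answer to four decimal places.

0.8750

Put σ_i = g'' at the i-th knot. Here h = (1, 1) and Δ = (3, 1), so the interior equations h_(i-1)·σ_(i-1) + 2(h_(i-1)+h_i)·σ_i + h_i·σ_(i+1) = 6(Δ_i − Δ_(i-1)) read
  1·σ_0 + 4·σ_1 + 1·σ_2 = 6(Δ_1 - Δ_0) = -12
Clamped end conditions give two more equations: 2h_0·σ_0 + h_0·σ_1 = 6(Δ_0 - g'(0)) = 42 and h_1·σ_1 + 2h_1·σ_2 = 6(g'(2) - Δ_1) = -15.
Solving: σ_0 = 101/4, σ_1 = -17/2, σ_2 = -13/4.
On [1, 2], with g_1(x) = a_1 + b_1·(x - 1) + c_1·(x - 1)² + d_1·(x - 1)³: c_1 = σ_1/2 = -17/4, d_1 = (σ_2 - σ_1)/(6h_1) = 7/8, b_1 = Δ_1 - h_1(2σ_1 + σ_2)/6 = 35/8.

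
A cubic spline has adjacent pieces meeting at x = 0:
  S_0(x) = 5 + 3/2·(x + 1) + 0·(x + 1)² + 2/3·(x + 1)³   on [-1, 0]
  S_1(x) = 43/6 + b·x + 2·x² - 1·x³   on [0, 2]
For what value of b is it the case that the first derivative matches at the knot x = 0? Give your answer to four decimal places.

S_0'(x) = 3/2 + 0·(x + 1) + 2·(x + 1)², so S_0'(0) = 7/2. On the right, S_1'(0) = b, so b = 7/2.

3.5000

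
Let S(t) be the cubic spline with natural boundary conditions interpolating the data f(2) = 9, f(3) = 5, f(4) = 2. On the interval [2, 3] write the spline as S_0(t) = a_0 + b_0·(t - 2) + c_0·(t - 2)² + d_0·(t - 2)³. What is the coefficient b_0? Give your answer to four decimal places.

With σ_i denoting the second derivative at x_i, h_i = 1, 1, and Δ_i = (y_(i+1) − y_i)/h_i = -4, -3:
  1·σ_0 + 4·σ_1 + 1·σ_2 = 6(Δ_1 - Δ_0) = 6
Natural end conditions: σ_0 = σ_2 = 0.
Solving: σ_0 = 0, σ_1 = 3/2, σ_2 = 0.
On [2, 3], with S_0(t) = a_0 + b_0·(t - 2) + c_0·(t - 2)² + d_0·(t - 2)³: c_0 = σ_0/2 = 0, d_0 = (σ_1 - σ_0)/(6h_0) = 1/4, b_0 = Δ_0 - h_0(2σ_0 + σ_1)/6 = -17/4.

-4.2500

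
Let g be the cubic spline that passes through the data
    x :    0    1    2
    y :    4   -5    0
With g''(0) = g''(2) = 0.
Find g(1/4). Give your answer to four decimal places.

Let M_i = g''(x_i). Step sizes h_i = 1, 1; slopes of the chords Δ_i = (y_(i+1) - y_i)/h_i = -9, 5.
  1·M_0 + 4·M_1 + 1·M_2 = 6(Δ_1 - Δ_0) = 84
Natural end conditions: M_0 = M_2 = 0.
Solving the tridiagonal system: M_0 = 0, M_1 = 21, M_2 = 0.
On [0, 1], g(x) = 4 - 25/2·x + 0·x² + 7/2·x³.
With x = 1/4: g(1/4) = 119/128.

0.9297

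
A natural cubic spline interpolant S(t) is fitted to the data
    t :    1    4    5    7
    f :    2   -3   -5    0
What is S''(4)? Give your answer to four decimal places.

-0.8298

Write σ_i for S''(x_i). With h_i = 3, 1, 2 and divided differences Δ_i = -5/3, -2, 5/2, the continuity of S' gives the tridiagonal system
  3·σ_0 + 8·σ_1 + 1·σ_2 = 6(Δ_1 - Δ_0) = -2
  1·σ_1 + 6·σ_2 + 2·σ_3 = 6(Δ_2 - Δ_1) = 27
Natural end conditions: σ_0 = σ_3 = 0.
Hence σ_0 = 0, σ_1 = -39/47, σ_2 = 218/47, σ_3 = 0.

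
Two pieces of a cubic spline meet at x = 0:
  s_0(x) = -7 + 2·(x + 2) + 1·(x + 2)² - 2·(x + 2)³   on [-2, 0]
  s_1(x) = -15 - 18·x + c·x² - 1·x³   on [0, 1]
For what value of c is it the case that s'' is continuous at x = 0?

s_0''(x) = 2 - 12·(x + 2), so s_0''(0) = -22. On the right, s_1''(0) = 2c, so c = -11.

-11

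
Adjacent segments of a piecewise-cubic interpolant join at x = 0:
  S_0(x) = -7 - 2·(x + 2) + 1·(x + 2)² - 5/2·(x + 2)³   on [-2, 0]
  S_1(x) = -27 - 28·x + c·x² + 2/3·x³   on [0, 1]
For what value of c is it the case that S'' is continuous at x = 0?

-14

S_0''(x) = 2 - 15·(x + 2), so S_0''(0) = -28. On the right, S_1''(0) = 2c, so c = -14.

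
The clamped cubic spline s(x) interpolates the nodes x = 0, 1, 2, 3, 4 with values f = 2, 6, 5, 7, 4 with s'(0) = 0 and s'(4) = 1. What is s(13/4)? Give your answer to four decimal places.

6.3262

Write m_i for s''(x_i). With h_i = 1, 1, 1, 1 and divided differences Δ_i = 4, -1, 2, -3, the continuity of s' gives the tridiagonal system
  1·m_0 + 4·m_1 + 1·m_2 = 6(Δ_1 - Δ_0) = -30
  1·m_1 + 4·m_2 + 1·m_3 = 6(Δ_2 - Δ_1) = 18
  1·m_2 + 4·m_3 + 1·m_4 = 6(Δ_3 - Δ_2) = -30
Clamped end conditions give two more equations: 2h_0·m_0 + h_0·m_1 = 6(Δ_0 - s'(0)) = 24 and h_3·m_3 + 2h_3·m_4 = 6(s'(4) - Δ_3) = 24.
Solving: m_0 = 79/4, m_1 = -31/2, m_2 = 49/4, m_3 = -31/2, m_4 = 79/4.
On [3, 4], s(x) = 7 - 9/8·(x - 3) - 31/4·(x - 3)² + 47/8·(x - 3)³.
With (x - 3) = 1/4: s(13/4) = 3239/512.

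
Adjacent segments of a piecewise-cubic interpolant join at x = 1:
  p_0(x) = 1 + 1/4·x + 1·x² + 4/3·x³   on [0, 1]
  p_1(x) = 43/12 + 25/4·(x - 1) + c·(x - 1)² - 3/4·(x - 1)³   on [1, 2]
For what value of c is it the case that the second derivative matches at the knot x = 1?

p_0''(x) = 2 + 8·x, so p_0''(1) = 10. On the right, p_1''(1) = 2c, so c = 5.

5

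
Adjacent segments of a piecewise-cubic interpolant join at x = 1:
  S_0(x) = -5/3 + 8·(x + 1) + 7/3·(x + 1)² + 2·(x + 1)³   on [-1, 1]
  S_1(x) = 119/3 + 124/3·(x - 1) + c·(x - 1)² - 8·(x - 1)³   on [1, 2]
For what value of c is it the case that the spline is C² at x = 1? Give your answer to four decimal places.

S_0''(x) = 14/3 + 12·(x + 1), so S_0''(1) = 86/3. On the right, S_1''(1) = 2c, so c = 43/3.

14.3333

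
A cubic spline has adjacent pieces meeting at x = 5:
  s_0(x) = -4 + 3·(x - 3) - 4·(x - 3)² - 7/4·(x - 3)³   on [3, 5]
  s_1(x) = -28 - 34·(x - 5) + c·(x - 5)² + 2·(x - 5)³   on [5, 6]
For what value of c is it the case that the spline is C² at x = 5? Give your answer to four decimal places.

s_0''(x) = -8 - 21/2·(x - 3), so s_0''(5) = -29. On the right, s_1''(5) = 2c, so c = -29/2.

-14.5000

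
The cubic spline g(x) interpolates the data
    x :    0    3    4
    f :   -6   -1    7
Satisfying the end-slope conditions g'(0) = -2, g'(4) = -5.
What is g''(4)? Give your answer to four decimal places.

-44.5000

With m_i denoting the second derivative at x_i, h_i = 3, 1, and Δ_i = (y_(i+1) − y_i)/h_i = 5/3, 8:
  3·m_0 + 8·m_1 + 1·m_2 = 6(Δ_1 - Δ_0) = 38
Clamped end conditions give two more equations: 2h_0·m_0 + h_0·m_1 = 6(Δ_0 - g'(0)) = 22 and h_1·m_1 + 2h_1·m_2 = 6(g'(4) - Δ_1) = -78.
Solving: m_0 = -11/6, m_1 = 11, m_2 = -89/2.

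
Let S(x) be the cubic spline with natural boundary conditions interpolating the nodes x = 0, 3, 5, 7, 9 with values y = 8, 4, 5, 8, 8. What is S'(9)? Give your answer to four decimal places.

-0.4460

With m_i denoting the second derivative at x_i, h_i = 3, 2, 2, 2, and Δ_i = (y_(i+1) − y_i)/h_i = -4/3, 1/2, 3/2, 0:
  3·m_0 + 10·m_1 + 2·m_2 = 6(Δ_1 - Δ_0) = 11
  2·m_1 + 8·m_2 + 2·m_3 = 6(Δ_2 - Δ_1) = 6
  2·m_2 + 8·m_3 + 2·m_4 = 6(Δ_3 - Δ_2) = -9
Natural end conditions: m_0 = m_4 = 0.
Solving: m_0 = 0, m_1 = 66/71, m_2 = 121/142, m_3 = -95/71, m_4 = 0.
On [7, 9], S'(x) = b_3 + 2c_3·(x - 7) + 3d_3·(x - 7)² with b_3 = Δ_3 - h_3(2m_3 + m_4)/6 = 190/213, c_3 = m_3/2 = -95/142, d_3 = (m_4 - m_3)/(6h_3) = 95/852. So S'(9) = -95/213.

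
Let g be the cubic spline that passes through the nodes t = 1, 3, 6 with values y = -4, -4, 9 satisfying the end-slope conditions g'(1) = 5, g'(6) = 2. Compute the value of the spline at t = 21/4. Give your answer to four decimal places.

6.2234

Put M_i = g'' at the i-th knot. Here h = (2, 3) and Δ = (0, 13/3), so the interior equations h_(i-1)·M_(i-1) + 2(h_(i-1)+h_i)·M_i + h_i·M_(i+1) = 6(Δ_i − Δ_(i-1)) read
  2·M_0 + 10·M_1 + 3·M_2 = 6(Δ_1 - Δ_0) = 26
Clamped end conditions give two more equations: 2h_0·M_0 + h_0·M_1 = 6(Δ_0 - g'(1)) = -30 and h_1·M_1 + 2h_1·M_2 = 6(g'(6) - Δ_1) = -14.
Solving the tridiagonal system: M_0 = -107/10, M_1 = 32/5, M_2 = -83/15.
On [3, 6], g(t) = -4 + 7/10·(t - 3) + 16/5·(t - 3)² - 179/270·(t - 3)³.
With (t - 3) = 9/4: g(21/4) = 3983/640.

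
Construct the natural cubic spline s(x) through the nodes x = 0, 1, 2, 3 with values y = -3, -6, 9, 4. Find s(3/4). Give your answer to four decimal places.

-7.2625

Put σ_i = s'' at the i-th knot. Here h = (1, 1, 1) and Δ = (-3, 15, -5), so the interior equations h_(i-1)·σ_(i-1) + 2(h_(i-1)+h_i)·σ_i + h_i·σ_(i+1) = 6(Δ_i − Δ_(i-1)) read
  1·σ_0 + 4·σ_1 + 1·σ_2 = 6(Δ_1 - Δ_0) = 108
  1·σ_1 + 4·σ_2 + 1·σ_3 = 6(Δ_2 - Δ_1) = -120
Natural end conditions: σ_0 = σ_3 = 0.
Forward elimination and back-substitution give σ_0 = 0, σ_1 = 184/5, σ_2 = -196/5, σ_3 = 0.
On [0, 1], s(x) = -3 - 137/15·x + 0·x² + 92/15·x³.
With x = 3/4: s(3/4) = -581/80.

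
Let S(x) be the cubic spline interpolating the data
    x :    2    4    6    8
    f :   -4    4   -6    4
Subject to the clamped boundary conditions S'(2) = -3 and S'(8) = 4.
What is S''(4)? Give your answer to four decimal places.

-14.4667

Write M_i for S''(x_i). With h_i = 2, 2, 2 and divided differences Δ_i = 4, -5, 5, the continuity of S' gives the tridiagonal system
  2·M_0 + 8·M_1 + 2·M_2 = 6(Δ_1 - Δ_0) = -54
  2·M_1 + 8·M_2 + 2·M_3 = 6(Δ_2 - Δ_1) = 60
Clamped end conditions give two more equations: 2h_0·M_0 + h_0·M_1 = 6(Δ_0 - S'(2)) = 42 and h_2·M_2 + 2h_2·M_3 = 6(S'(8) - Δ_2) = -6.
Solving: M_0 = 266/15, M_1 = -217/15, M_2 = 197/15, M_3 = -121/15.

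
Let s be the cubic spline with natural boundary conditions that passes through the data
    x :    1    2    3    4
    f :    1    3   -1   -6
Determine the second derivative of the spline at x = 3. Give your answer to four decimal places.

With M_i denoting the second derivative at x_i, h_i = 1, 1, 1, and Δ_i = (y_(i+1) − y_i)/h_i = 2, -4, -5:
  1·M_0 + 4·M_1 + 1·M_2 = 6(Δ_1 - Δ_0) = -36
  1·M_1 + 4·M_2 + 1·M_3 = 6(Δ_2 - Δ_1) = -6
Natural end conditions: M_0 = M_3 = 0.
Hence M_0 = 0, M_1 = -46/5, M_2 = 4/5, M_3 = 0.

0.8000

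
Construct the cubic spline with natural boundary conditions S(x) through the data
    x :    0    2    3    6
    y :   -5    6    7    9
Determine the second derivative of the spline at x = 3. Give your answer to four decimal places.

0.3191

Write M_i for S''(x_i). With h_i = 2, 1, 3 and divided differences Δ_i = 11/2, 1, 2/3, the continuity of S' gives the tridiagonal system
  2·M_0 + 6·M_1 + 1·M_2 = 6(Δ_1 - Δ_0) = -27
  1·M_1 + 8·M_2 + 3·M_3 = 6(Δ_2 - Δ_1) = -2
Natural end conditions: M_0 = M_3 = 0.
Hence M_0 = 0, M_1 = -214/47, M_2 = 15/47, M_3 = 0.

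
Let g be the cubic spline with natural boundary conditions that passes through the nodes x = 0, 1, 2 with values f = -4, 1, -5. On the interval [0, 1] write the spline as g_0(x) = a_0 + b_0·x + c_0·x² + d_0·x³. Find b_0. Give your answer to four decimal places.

Write M_i for g''(x_i). With h_i = 1, 1 and divided differences Δ_i = 5, -6, the continuity of g' gives the tridiagonal system
  1·M_0 + 4·M_1 + 1·M_2 = 6(Δ_1 - Δ_0) = -66
Natural end conditions: M_0 = M_2 = 0.
Hence M_0 = 0, M_1 = -33/2, M_2 = 0.
On [0, 1], with g_0(x) = a_0 + b_0·x + c_0·x² + d_0·x³: c_0 = M_0/2 = 0, d_0 = (M_1 - M_0)/(6h_0) = -11/4, b_0 = Δ_0 - h_0(2M_0 + M_1)/6 = 31/4.

7.7500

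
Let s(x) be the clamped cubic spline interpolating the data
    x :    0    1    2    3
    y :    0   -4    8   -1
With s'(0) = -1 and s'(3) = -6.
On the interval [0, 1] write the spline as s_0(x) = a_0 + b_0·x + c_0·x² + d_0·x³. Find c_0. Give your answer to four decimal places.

-15.6667

Write σ_i for s''(x_i). With h_i = 1, 1, 1 and divided differences Δ_i = -4, 12, -9, the continuity of s' gives the tridiagonal system
  1·σ_0 + 4·σ_1 + 1·σ_2 = 6(Δ_1 - Δ_0) = 96
  1·σ_1 + 4·σ_2 + 1·σ_3 = 6(Δ_2 - Δ_1) = -126
Clamped end conditions give two more equations: 2h_0·σ_0 + h_0·σ_1 = 6(Δ_0 - s'(0)) = -18 and h_2·σ_2 + 2h_2·σ_3 = 6(s'(3) - Δ_2) = 18.
Solving the tridiagonal system: σ_0 = -94/3, σ_1 = 134/3, σ_2 = -154/3, σ_3 = 104/3.
On [0, 1], with s_0(x) = a_0 + b_0·x + c_0·x² + d_0·x³: c_0 = σ_0/2 = -47/3, d_0 = (σ_1 - σ_0)/(6h_0) = 38/3, b_0 = Δ_0 - h_0(2σ_0 + σ_1)/6 = -1.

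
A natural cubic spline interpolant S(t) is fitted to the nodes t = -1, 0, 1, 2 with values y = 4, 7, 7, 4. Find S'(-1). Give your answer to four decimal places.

3.6000

With m_i denoting the second derivative at x_i, h_i = 1, 1, 1, and Δ_i = (y_(i+1) − y_i)/h_i = 3, 0, -3:
  1·m_0 + 4·m_1 + 1·m_2 = 6(Δ_1 - Δ_0) = -18
  1·m_1 + 4·m_2 + 1·m_3 = 6(Δ_2 - Δ_1) = -18
Natural end conditions: m_0 = m_3 = 0.
Solving the tridiagonal system: m_0 = 0, m_1 = -18/5, m_2 = -18/5, m_3 = 0.
On [-1, 0], S'(t) = b_0 + 2c_0·(t + 1) + 3d_0·(t + 1)² with b_0 = Δ_0 - h_0(2m_0 + m_1)/6 = 18/5, c_0 = m_0/2 = 0, d_0 = (m_1 - m_0)/(6h_0) = -3/5. So S'(-1) = 18/5.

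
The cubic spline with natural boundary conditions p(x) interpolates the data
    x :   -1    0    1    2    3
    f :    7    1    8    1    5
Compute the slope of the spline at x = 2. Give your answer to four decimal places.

-4.3571

Write σ_i for p''(x_i). With h_i = 1, 1, 1, 1 and divided differences Δ_i = -6, 7, -7, 4, the continuity of p' gives the tridiagonal system
  1·σ_0 + 4·σ_1 + 1·σ_2 = 6(Δ_1 - Δ_0) = 78
  1·σ_1 + 4·σ_2 + 1·σ_3 = 6(Δ_2 - Δ_1) = -84
  1·σ_2 + 4·σ_3 + 1·σ_4 = 6(Δ_3 - Δ_2) = 66
Natural end conditions: σ_0 = σ_4 = 0.
Hence σ_0 = 0, σ_1 = 393/14, σ_2 = -240/7, σ_3 = 351/14, σ_4 = 0.
On [2, 3], p'(x) = b_3 + 2c_3·(x - 2) + 3d_3·(x - 2)² with b_3 = Δ_3 - h_3(2σ_3 + σ_4)/6 = -61/14, c_3 = σ_3/2 = 351/28, d_3 = (σ_4 - σ_3)/(6h_3) = -117/28. So p'(2) = -61/14.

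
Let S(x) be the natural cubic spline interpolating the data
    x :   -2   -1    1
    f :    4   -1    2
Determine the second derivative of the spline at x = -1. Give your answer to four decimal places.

6.5000

Write M_i for S''(x_i). With h_i = 1, 2 and divided differences Δ_i = -5, 3/2, the continuity of S' gives the tridiagonal system
  1·M_0 + 6·M_1 + 2·M_2 = 6(Δ_1 - Δ_0) = 39
Natural end conditions: M_0 = M_2 = 0.
Forward elimination and back-substitution give M_0 = 0, M_1 = 13/2, M_2 = 0.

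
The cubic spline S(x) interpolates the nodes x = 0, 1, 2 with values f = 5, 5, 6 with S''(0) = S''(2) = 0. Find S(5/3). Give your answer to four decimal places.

Write σ_i for S''(x_i). With h_i = 1, 1 and divided differences Δ_i = 0, 1, the continuity of S' gives the tridiagonal system
  1·σ_0 + 4·σ_1 + 1·σ_2 = 6(Δ_1 - Δ_0) = 6
Natural end conditions: σ_0 = σ_2 = 0.
Solving the tridiagonal system: σ_0 = 0, σ_1 = 3/2, σ_2 = 0.
On [1, 2], S(x) = 5 + 1/2·(x - 1) + 3/4·(x - 1)² - 1/4·(x - 1)³.
With (x - 1) = 2/3: S(5/3) = 151/27.

5.5926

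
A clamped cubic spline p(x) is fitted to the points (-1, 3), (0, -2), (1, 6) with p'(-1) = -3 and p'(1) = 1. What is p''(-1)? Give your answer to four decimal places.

-23.5000

Let M_i = p''(x_i). Step sizes h_i = 1, 1; slopes of the chords Δ_i = (y_(i+1) - y_i)/h_i = -5, 8.
  1·M_0 + 4·M_1 + 1·M_2 = 6(Δ_1 - Δ_0) = 78
Clamped end conditions give two more equations: 2h_0·M_0 + h_0·M_1 = 6(Δ_0 - p'(-1)) = -12 and h_1·M_1 + 2h_1·M_2 = 6(p'(1) - Δ_1) = -42.
Hence M_0 = -47/2, M_1 = 35, M_2 = -77/2.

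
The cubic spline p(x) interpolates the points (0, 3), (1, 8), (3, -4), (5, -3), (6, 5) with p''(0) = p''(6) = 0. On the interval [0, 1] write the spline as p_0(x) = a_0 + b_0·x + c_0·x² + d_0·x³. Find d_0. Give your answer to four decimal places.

Let σ_i = p''(x_i). Step sizes h_i = 1, 2, 2, 1; slopes of the chords Δ_i = (y_(i+1) - y_i)/h_i = 5, -6, 1/2, 8.
  1·σ_0 + 6·σ_1 + 2·σ_2 = 6(Δ_1 - Δ_0) = -66
  2·σ_1 + 8·σ_2 + 2·σ_3 = 6(Δ_2 - Δ_1) = 39
  2·σ_2 + 6·σ_3 + 1·σ_4 = 6(Δ_3 - Δ_2) = 45
Natural end conditions: σ_0 = σ_4 = 0.
Solving the tridiagonal system: σ_0 = 0, σ_1 = -133/10, σ_2 = 69/10, σ_3 = 26/5, σ_4 = 0.
On [0, 1], with p_0(x) = a_0 + b_0·x + c_0·x² + d_0·x³: c_0 = σ_0/2 = 0, d_0 = (σ_1 - σ_0)/(6h_0) = -133/60, b_0 = Δ_0 - h_0(2σ_0 + σ_1)/6 = 433/60.

-2.2167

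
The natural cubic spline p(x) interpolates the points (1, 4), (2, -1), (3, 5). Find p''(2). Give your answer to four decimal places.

Write m_i for p''(x_i). With h_i = 1, 1 and divided differences Δ_i = -5, 6, the continuity of p' gives the tridiagonal system
  1·m_0 + 4·m_1 + 1·m_2 = 6(Δ_1 - Δ_0) = 66
Natural end conditions: m_0 = m_2 = 0.
Hence m_0 = 0, m_1 = 33/2, m_2 = 0.

16.5000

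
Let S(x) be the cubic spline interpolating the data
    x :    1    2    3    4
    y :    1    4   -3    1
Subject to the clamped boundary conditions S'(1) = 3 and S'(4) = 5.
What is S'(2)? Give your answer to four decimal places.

With M_i denoting the second derivative at x_i, h_i = 1, 1, 1, and Δ_i = (y_(i+1) − y_i)/h_i = 3, -7, 4:
  1·M_0 + 4·M_1 + 1·M_2 = 6(Δ_1 - Δ_0) = -60
  1·M_1 + 4·M_2 + 1·M_3 = 6(Δ_2 - Δ_1) = 66
Clamped end conditions give two more equations: 2h_0·M_0 + h_0·M_1 = 6(Δ_0 - S'(1)) = 0 and h_2·M_2 + 2h_2·M_3 = 6(S'(4) - Δ_2) = 6.
Forward elimination and back-substitution give M_0 = 182/15, M_1 = -364/15, M_2 = 374/15, M_3 = -142/15.
On [2, 3], S'(x) = b_1 + 2c_1·(x - 2) + 3d_1·(x - 2)² with b_1 = Δ_1 - h_1(2M_1 + M_2)/6 = -46/15, c_1 = M_1/2 = -182/15, d_1 = (M_2 - M_1)/(6h_1) = 41/5. So S'(2) = -46/15.

-3.0667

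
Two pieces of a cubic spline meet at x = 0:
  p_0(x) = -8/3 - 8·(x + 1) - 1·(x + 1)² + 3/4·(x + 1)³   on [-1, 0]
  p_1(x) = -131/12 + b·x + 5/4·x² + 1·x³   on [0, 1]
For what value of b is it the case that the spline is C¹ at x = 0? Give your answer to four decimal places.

-7.7500

p_0'(x) = -8 - 2·(x + 1) + 9/4·(x + 1)², so p_0'(0) = -31/4. On the right, p_1'(0) = b, so b = -31/4.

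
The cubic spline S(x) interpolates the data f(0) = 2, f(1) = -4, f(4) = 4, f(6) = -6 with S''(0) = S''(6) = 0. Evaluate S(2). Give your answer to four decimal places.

-3.2019

With M_i denoting the second derivative at x_i, h_i = 1, 3, 2, and Δ_i = (y_(i+1) − y_i)/h_i = -6, 8/3, -5:
  1·M_0 + 8·M_1 + 3·M_2 = 6(Δ_1 - Δ_0) = 52
  3·M_1 + 10·M_2 + 2·M_3 = 6(Δ_2 - Δ_1) = -46
Natural end conditions: M_0 = M_3 = 0.
Forward elimination and back-substitution give M_0 = 0, M_1 = 658/71, M_2 = -524/71, M_3 = 0.
On [1, 4], S(x) = -4 - 620/213·(x - 1) + 329/71·(x - 1)² - 197/213·(x - 1)³.
With (x - 1) = 1: S(2) = -682/213.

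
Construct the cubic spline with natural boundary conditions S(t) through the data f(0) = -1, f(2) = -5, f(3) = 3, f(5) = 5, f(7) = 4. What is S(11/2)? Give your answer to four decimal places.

4.4860

Let M_i = S''(x_i). Step sizes h_i = 2, 1, 2, 2; slopes of the chords Δ_i = (y_(i+1) - y_i)/h_i = -2, 8, 1, -1/2.
  2·M_0 + 6·M_1 + 1·M_2 = 6(Δ_1 - Δ_0) = 60
  1·M_1 + 6·M_2 + 2·M_3 = 6(Δ_2 - Δ_1) = -42
  2·M_2 + 8·M_3 + 2·M_4 = 6(Δ_3 - Δ_2) = -9
Natural end conditions: M_0 = M_4 = 0.
Hence M_0 = 0, M_1 = 1479/128, M_2 = -597/64, M_3 = 309/256, M_4 = 0.
On [5, 7], S(t) = 5 - 167/128·(t - 5) + 309/512·(t - 5)² - 103/1024·(t - 5)³.
With (t - 5) = 1/2: S(11/2) = 36749/8192.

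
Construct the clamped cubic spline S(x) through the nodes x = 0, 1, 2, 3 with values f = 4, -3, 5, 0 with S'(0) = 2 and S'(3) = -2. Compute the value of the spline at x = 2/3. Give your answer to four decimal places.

-0.9679

Let M_i = S''(x_i). Step sizes h_i = 1, 1, 1; slopes of the chords Δ_i = (y_(i+1) - y_i)/h_i = -7, 8, -5.
  1·M_0 + 4·M_1 + 1·M_2 = 6(Δ_1 - Δ_0) = 90
  1·M_1 + 4·M_2 + 1·M_3 = 6(Δ_2 - Δ_1) = -78
Clamped end conditions give two more equations: 2h_0·M_0 + h_0·M_1 = 6(Δ_0 - S'(0)) = -54 and h_2·M_2 + 2h_2·M_3 = 6(S'(3) - Δ_2) = 18.
Solving the tridiagonal system: M_0 = -736/15, M_1 = 662/15, M_2 = -562/15, M_3 = 416/15.
On [0, 1], S(x) = 4 + 2·x - 368/15·x² + 233/15·x³.
With x = 2/3: S(2/3) = -392/405.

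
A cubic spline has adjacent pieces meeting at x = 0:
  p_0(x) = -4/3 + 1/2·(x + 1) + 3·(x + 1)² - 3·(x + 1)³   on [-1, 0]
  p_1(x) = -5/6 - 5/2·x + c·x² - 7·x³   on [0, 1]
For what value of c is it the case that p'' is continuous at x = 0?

p_0''(x) = 6 - 18·(x + 1), so p_0''(0) = -12. On the right, p_1''(0) = 2c, so c = -6.

-6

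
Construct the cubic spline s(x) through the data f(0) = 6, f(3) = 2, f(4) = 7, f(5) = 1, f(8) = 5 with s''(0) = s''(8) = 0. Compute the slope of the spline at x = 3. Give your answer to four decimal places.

5.9583

Let σ_i = s''(x_i). Step sizes h_i = 3, 1, 1, 3; slopes of the chords Δ_i = (y_(i+1) - y_i)/h_i = -4/3, 5, -6, 4/3.
  3·σ_0 + 8·σ_1 + 1·σ_2 = 6(Δ_1 - Δ_0) = 38
  1·σ_1 + 4·σ_2 + 1·σ_3 = 6(Δ_2 - Δ_1) = -66
  1·σ_2 + 8·σ_3 + 3·σ_4 = 6(Δ_3 - Δ_2) = 44
Natural end conditions: σ_0 = σ_4 = 0.
Solving the tridiagonal system: σ_0 = 0, σ_1 = 175/24, σ_2 = -61/3, σ_3 = 193/24, σ_4 = 0.
On [3, 4], s'(x) = b_1 + 2c_1·(x - 3) + 3d_1·(x - 3)² with b_1 = Δ_1 - h_1(2σ_1 + σ_2)/6 = 143/24, c_1 = σ_1/2 = 175/48, d_1 = (σ_2 - σ_1)/(6h_1) = -221/48. So s'(3) = 143/24.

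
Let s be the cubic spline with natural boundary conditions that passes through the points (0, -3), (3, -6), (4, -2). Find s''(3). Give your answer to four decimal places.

3.7500

With M_i denoting the second derivative at x_i, h_i = 3, 1, and Δ_i = (y_(i+1) − y_i)/h_i = -1, 4:
  3·M_0 + 8·M_1 + 1·M_2 = 6(Δ_1 - Δ_0) = 30
Natural end conditions: M_0 = M_2 = 0.
Hence M_0 = 0, M_1 = 15/4, M_2 = 0.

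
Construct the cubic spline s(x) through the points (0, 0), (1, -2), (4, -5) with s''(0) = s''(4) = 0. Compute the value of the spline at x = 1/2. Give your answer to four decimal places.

-1.0469

With M_i denoting the second derivative at x_i, h_i = 1, 3, and Δ_i = (y_(i+1) − y_i)/h_i = -2, -1:
  1·M_0 + 8·M_1 + 3·M_2 = 6(Δ_1 - Δ_0) = 6
Natural end conditions: M_0 = M_2 = 0.
Solving the tridiagonal system: M_0 = 0, M_1 = 3/4, M_2 = 0.
On [0, 1], s(x) = 0 - 17/8·x + 0·x² + 1/8·x³.
With x = 1/2: s(1/2) = -67/64.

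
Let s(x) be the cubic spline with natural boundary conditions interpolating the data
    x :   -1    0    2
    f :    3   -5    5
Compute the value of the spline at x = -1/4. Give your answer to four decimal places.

Put σ_i = s'' at the i-th knot. Here h = (1, 2) and Δ = (-8, 5), so the interior equations h_(i-1)·σ_(i-1) + 2(h_(i-1)+h_i)·σ_i + h_i·σ_(i+1) = 6(Δ_i − Δ_(i-1)) read
  1·σ_0 + 6·σ_1 + 2·σ_2 = 6(Δ_1 - Δ_0) = 78
Natural end conditions: σ_0 = σ_2 = 0.
Solving the tridiagonal system: σ_0 = 0, σ_1 = 13, σ_2 = 0.
On [-1, 0], s(x) = 3 - 61/6·(x + 1) + 0·(x + 1)² + 13/6·(x + 1)³.
With (x + 1) = 3/4: s(-1/4) = -475/128.

-3.7109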